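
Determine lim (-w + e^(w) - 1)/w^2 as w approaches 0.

Direct substitution gives 0/0.
Apply L'Hôpital: lim (e^(w) - 1)/(2*w), still 0/0.
After 2 applications of L'Hôpital's rule the quotient is (e^(w))/(2); substituting w = 0 gives 1/2.

1/2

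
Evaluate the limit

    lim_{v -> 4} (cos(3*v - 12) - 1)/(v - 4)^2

-9/2

Direct substitution gives 0/0.
Apply L'Hôpital: lim (-3*sin(3*v - 12))/(2*v - 8), still 0/0.
After 2 applications of L'Hôpital's rule the quotient is (-9*cos(3*v - 12))/(2); substituting v = 4 gives -9/2.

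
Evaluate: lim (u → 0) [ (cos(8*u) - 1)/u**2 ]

Direct substitution gives 0/0.
Apply L'Hôpital: lim (-8*sin(8*u))/(2*u), still 0/0.
After 2 applications of L'Hôpital's rule the quotient is (-64*cos(8*u))/(2); substituting u = 0 gives -32.

-32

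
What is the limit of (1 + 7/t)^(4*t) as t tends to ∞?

e^(28)

Write it as [(1 + 7/t)^t]^(4) · (1 + 7/t)^(0). The bracketed term tends to e^(7) and the second factor to 1, so the limit is e^(28).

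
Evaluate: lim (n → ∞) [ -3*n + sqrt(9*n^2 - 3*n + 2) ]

An ∞ − ∞ form. Rationalising with the conjugate, the difference becomes (-3n + 2) / (√(9*n^2 - 3*n + 2) + 3n).
For large n the denominator behaves like 2·3n, so the quotient tends to -3/6 = -1/2.

-1/2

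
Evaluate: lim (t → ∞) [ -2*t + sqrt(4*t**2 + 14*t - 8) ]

This has the form ∞ − ∞. Multiply and divide by the conjugate √(4*t^2 + 14*t - 8) + 2t.
That gives (14t - 8) / (√(4*t^2 + 14*t - 8) + 2t).
Divide numerator and denominator by t: the limit is 14/(2·2) = 7/2.

7/2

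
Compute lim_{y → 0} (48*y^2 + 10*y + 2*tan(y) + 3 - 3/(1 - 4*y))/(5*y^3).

-574/15

Substitution gives 0/0; apply L'Hôpital's rule 3 times.
After differentiating numerator and denominator 3 times the quotient is (12*tan(y)^2/cos(y)^2 + 4/cos(y)^2 - 1152/(4*y - 1)^4)/(30); at y = 0 this is -574/15.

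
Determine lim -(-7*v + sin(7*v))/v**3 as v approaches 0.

343/6

Direct substitution gives 0/0.
Apply L'Hôpital: lim (7*cos(7*v) - 7)/(-3*v^2), still 0/0.
Apply L'Hôpital: lim (-49*sin(7*v))/(-6*v), still 0/0.
After 3 applications of L'Hôpital's rule the quotient is (-343*cos(7*v))/(-6); substituting v = 0 gives 343/6.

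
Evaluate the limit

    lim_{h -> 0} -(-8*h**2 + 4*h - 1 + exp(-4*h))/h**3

32/3

Direct substitution gives 0/0.
Apply L'Hôpital: lim (-16*h + 4 - 4*e^(-4*h))/(-3*h^2), still 0/0.
Apply L'Hôpital: lim (-16 + 16*e^(-4*h))/(-6*h), still 0/0.
After 3 applications of L'Hôpital's rule the quotient is (-64*e^(-4*h))/(-6); substituting h = 0 gives 32/3.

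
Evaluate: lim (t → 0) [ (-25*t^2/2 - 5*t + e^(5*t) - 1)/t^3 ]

Direct substitution gives 0/0.
Apply L'Hôpital: lim (-25*t + 5*e^(5*t) - 5)/(3*t^2), still 0/0.
Apply L'Hôpital: lim (25*e^(5*t) - 25)/(6*t), still 0/0.
After 3 applications of L'Hôpital's rule the quotient is (125*e^(5*t))/(6); substituting t = 0 gives 125/6.

125/6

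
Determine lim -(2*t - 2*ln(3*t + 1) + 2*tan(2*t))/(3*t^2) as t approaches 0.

-3

Substitution gives 0/0 (the numerator vanishes to order 2).
Expand each term to order t^2: the coefficient of t^2 in -2·ln(1 + 3t) is 9 and in 2·tan(2t) is 0.
Lower-order terms cancel with the polynomial part, so the numerator is (9)·t^2 + o(t^2), and the limit is (9)/(-3) = -3.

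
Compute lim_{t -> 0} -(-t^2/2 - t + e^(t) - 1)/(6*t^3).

Direct substitution gives 0/0.
Apply L'Hôpital: lim (-t + e^(t) - 1)/(-18*t^2), still 0/0.
Apply L'Hôpital: lim (e^(t) - 1)/(-36*t), still 0/0.
After 3 applications of L'Hôpital's rule the quotient is (e^(t))/(-36); substituting t = 0 gives -1/36.

-1/36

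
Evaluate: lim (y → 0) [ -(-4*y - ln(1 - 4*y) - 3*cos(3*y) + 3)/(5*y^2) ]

-43/10

Substitution gives 0/0; apply L'Hôpital's rule 2 times.
After differentiating numerator and denominator 2 times the quotient is (27*cos(3*y) + 16/(4*y - 1)^2)/(-10); at y = 0 this is -43/10.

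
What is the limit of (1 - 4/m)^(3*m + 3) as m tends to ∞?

Write it as [(1 - 4/m)^m]^(3) · (1 - 4/m)^(3). The bracketed term tends to e^(-4) and the second factor to 1, so the limit is e^(-12).

e^(-12)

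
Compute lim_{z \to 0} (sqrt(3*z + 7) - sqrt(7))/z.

3*√(7)/14

Substitution gives 0/0. Multiply numerator and denominator by the conjugate √(7 + 3z) + √7.
The numerator becomes (7 + 3z) − 7 = 3z, so the expression simplifies to 3/(√(7 + 3z) + √7).
Letting z → 0 gives 3/(2√7) = 3*√(7)/14.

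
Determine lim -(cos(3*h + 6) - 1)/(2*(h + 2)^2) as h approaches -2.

9/4

Direct substitution gives 0/0.
Apply L'Hôpital: lim (-3*sin(3*h + 6))/(-4*h - 8), still 0/0.
After 2 applications of L'Hôpital's rule the quotient is (-9*cos(3*h + 6))/(-4); substituting h = -2 gives 9/4.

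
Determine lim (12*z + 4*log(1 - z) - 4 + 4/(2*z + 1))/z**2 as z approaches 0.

14

Substitution gives 0/0; apply L'Hôpital's rule 2 times.
After differentiating numerator and denominator 2 times the quotient is (32/(2*z + 1)^3 - 4/(z - 1)^2)/(2); at z = 0 this is 14.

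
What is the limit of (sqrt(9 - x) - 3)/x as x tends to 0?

-1/6

A 0/0 form; rationalise with √(9 - x) + √9. This collapses the numerator to -x, leaving -1/(√(9 - x) + √9) → -1/(2√9) = -1/6.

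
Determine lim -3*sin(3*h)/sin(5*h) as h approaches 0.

-9/5

Substitution gives 0/0.
Divide numerator and denominator by h: sin(3h)/h → 3 and sin(5h)/h → 5, so the limit is -3·3/5 = -9/5.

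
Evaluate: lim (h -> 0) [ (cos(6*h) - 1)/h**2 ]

Direct substitution gives 0/0.
Apply L'Hôpital: lim (-6*sin(6*h))/(2*h), still 0/0.
After 2 applications of L'Hôpital's rule the quotient is (-36*cos(6*h))/(2); substituting h = 0 gives -18.

-18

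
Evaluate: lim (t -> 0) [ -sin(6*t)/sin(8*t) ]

-3/4

Substitution gives 0/0.
Divide numerator and denominator by t: sin(6t)/t → 6 and sin(8t)/t → 8, so the limit is -1·6/8 = -3/4.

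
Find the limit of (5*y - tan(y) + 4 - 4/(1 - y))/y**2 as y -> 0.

Substitution gives 0/0 (the numerator vanishes to order 2).
Expand each term to order y^2: the coefficient of y^2 in −tan(y) is 0 and in -4·1/(1 - y) is -4.
Lower-order terms cancel with the polynomial part, so the numerator is (-4)·y^2 + o(y^2), and the limit is (-4)/(1) = -4.

-4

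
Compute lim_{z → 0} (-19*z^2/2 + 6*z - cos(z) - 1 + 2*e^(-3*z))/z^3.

-9

Substitution gives 0/0; apply L'Hôpital's rule 3 times.
After differentiating numerator and denominator 3 times the quotient is (-sin(z) - 54*e^(-3*z))/(6); at z = 0 this is -9.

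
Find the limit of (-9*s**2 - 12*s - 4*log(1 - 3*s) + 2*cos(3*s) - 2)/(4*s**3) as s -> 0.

Substitution gives 0/0 (the numerator vanishes to order 3).
Expand each term to order s^3: the coefficient of s^3 in 2·cos(3s) is 0 and in -4·ln(1 - 3s) is 36.
Lower-order terms cancel with the polynomial part, so the numerator is (36)·s^3 + o(s^3), and the limit is (36)/(4) = 9.

9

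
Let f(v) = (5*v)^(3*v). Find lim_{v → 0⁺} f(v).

1

Base → 0⁺ and exponent → 0⁺: a 0^0 form.
Take logs: 3v·ln(5v). This is 0·(−∞); rewriting as ln(5v)/(1/(3v)) and applying L'Hôpital gives 0.
Hence the limit is e^0 = 1.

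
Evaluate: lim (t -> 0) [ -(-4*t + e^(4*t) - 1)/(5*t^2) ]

Direct substitution gives 0/0.
Apply L'Hôpital: lim (4*e^(4*t) - 4)/(-10*t), still 0/0.
After 2 applications of L'Hôpital's rule the quotient is (16*e^(4*t))/(-10); substituting t = 0 gives -8/5.

-8/5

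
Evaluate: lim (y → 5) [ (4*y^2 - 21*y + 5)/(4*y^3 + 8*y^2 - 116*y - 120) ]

19/264

At y = 5 both the top and bottom vanish — a removable singularity. Factoring out (y - 5) from each leaves (4*y - 1)/(4*y^2 + 28*y + 24), which at y = 5 equals 19/264.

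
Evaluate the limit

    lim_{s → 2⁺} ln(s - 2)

As s → 2⁺, s - 2 → 0⁺ and ln(s - 2) → −∞.
Multiplying by 1 gives -∞.

-∞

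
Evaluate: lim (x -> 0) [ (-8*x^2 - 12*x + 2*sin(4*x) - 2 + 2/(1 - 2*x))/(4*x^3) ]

Substitution gives 0/0 (the numerator vanishes to order 3).
Expand each term to order x^3: the coefficient of x^3 in 2·sin(4x) is -64/3 and in 2·1/(1 - 2x) is 16.
Lower-order terms cancel with the polynomial part, so the numerator is (-16/3)·x^3 + o(x^3), and the limit is (-16/3)/(4) = -4/3.

-4/3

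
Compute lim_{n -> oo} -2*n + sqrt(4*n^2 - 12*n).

This has the form ∞ − ∞. Multiply and divide by the conjugate √(4*n^2 - 12*n) + 2n.
That gives (-12n) / (√(4*n^2 - 12*n) + 2n).
Divide numerator and denominator by n: the limit is -12/(2·2) = -3.

-3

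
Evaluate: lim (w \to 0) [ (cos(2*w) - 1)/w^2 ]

-2

Direct substitution gives 0/0.
Apply L'Hôpital: lim (-2*sin(2*w))/(2*w), still 0/0.
After 2 applications of L'Hôpital's rule the quotient is (-4*cos(2*w))/(2); substituting w = 0 gives -2.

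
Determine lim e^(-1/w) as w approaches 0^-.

∞

As w → 0⁻, -1/(w) → +∞, so e^(-1/(w)) → ∞.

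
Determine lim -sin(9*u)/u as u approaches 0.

Substitution gives 0/0.
Write it as (9/(-1))·sin(9u)/(9u); since sin(θ)/θ → 1, the limit is -9.

-9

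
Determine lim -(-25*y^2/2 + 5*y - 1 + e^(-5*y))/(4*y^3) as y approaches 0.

Direct substitution gives 0/0.
Apply L'Hôpital: lim (-25*y + 5 - 5*e^(-5*y))/(-12*y^2), still 0/0.
Apply L'Hôpital: lim (-25 + 25*e^(-5*y))/(-24*y), still 0/0.
After 3 applications of L'Hôpital's rule the quotient is (-125*e^(-5*y))/(-24); substituting y = 0 gives 125/24.

125/24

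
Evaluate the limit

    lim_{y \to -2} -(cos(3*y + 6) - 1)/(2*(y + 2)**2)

9/4

Direct substitution gives 0/0.
Apply L'Hôpital: lim (-3*sin(3*y + 6))/(-4*y - 8), still 0/0.
After 2 applications of L'Hôpital's rule the quotient is (-9*cos(3*y + 6))/(-4); substituting y = -2 gives 9/4.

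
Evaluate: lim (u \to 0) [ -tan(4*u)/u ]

Substitution gives 0/0.
Since tan(θ)/θ → 1 as θ → 0, tan(4u)/(4u) → 1 and the limit is 4/(-1) = -4.

-4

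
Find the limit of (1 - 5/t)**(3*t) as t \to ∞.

e^(-15)

Write it as [(1 - 5/t)^t]^(3) · (1 - 5/t)^(0). The bracketed term tends to e^(-5) and the second factor to 1, so the limit is e^(-15).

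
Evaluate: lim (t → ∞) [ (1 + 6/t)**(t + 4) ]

e^(6)

The base → 1 and the exponent → ∞: a 1^∞ form.
Take logarithms: (t + 4)·ln(1 + 6/t). Since ln(1+u) ~ u for small u, this behaves like (t)·(6/t) → 6.
So the limit is e^(6).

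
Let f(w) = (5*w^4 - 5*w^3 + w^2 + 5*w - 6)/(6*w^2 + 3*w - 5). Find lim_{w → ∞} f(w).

The numerator has higher degree (4 > 2); the quotient behaves like (5/(6))·w^2 for large |w|.
As w → +∞ this diverges to ∞.

∞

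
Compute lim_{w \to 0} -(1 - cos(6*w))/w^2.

-18

Substitution gives 0/0.
Use (1 − cos u)/u² → 1/2 with u = 6w: the limit is 6²/(2·(-1)) = -18.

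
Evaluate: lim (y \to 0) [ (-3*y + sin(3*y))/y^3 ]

Direct substitution gives 0/0.
Apply L'Hôpital: lim (3*cos(3*y) - 3)/(3*y^2), still 0/0.
Apply L'Hôpital: lim (-9*sin(3*y))/(6*y), still 0/0.
After 3 applications of L'Hôpital's rule the quotient is (-27*cos(3*y))/(6); substituting y = 0 gives -9/2.

-9/2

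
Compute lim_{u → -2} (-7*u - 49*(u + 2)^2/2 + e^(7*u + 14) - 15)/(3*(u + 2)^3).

Direct substitution gives 0/0.
Apply L'Hôpital: lim (-49*u + 7*e^(7*u + 14) - 105)/(9*(u + 2)^2), still 0/0.
Apply L'Hôpital: lim (49*e^(7*u + 14) - 49)/(18*u + 36), still 0/0.
After 3 applications of L'Hôpital's rule the quotient is (343*e^(7*u + 14))/(18); substituting u = -2 gives 343/18.

343/18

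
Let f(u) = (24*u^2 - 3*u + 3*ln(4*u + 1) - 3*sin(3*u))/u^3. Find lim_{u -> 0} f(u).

Substitution gives 0/0; apply L'Hôpital's rule 3 times.
After differentiating numerator and denominator 3 times the quotient is (81*cos(3*u) + 384/(4*u + 1)^3)/(6); at u = 0 this is 155/2.

155/2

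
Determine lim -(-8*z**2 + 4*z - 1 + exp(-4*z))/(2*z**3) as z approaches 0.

Direct substitution gives 0/0.
Apply L'Hôpital: lim (-16*z + 4 - 4*e^(-4*z))/(-6*z^2), still 0/0.
Apply L'Hôpital: lim (-16 + 16*e^(-4*z))/(-12*z), still 0/0.
After 3 applications of L'Hôpital's rule the quotient is (-64*e^(-4*z))/(-12); substituting z = 0 gives 16/3.

16/3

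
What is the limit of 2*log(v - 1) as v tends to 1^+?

As v → 1⁺, v - 1 → 0⁺ and ln(v - 1) → −∞.
Multiplying by 2 gives -∞.

-∞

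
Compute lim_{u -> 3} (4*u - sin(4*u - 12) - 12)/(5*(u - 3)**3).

32/15

Direct substitution gives 0/0.
Apply L'Hôpital: lim (4 - 4*cos(4*u - 12))/(15*(u - 3)^2), still 0/0.
Apply L'Hôpital: lim (16*sin(4*u - 12))/(30*u - 90), still 0/0.
After 3 applications of L'Hôpital's rule the quotient is (64*cos(4*u - 12))/(30); substituting u = 3 gives 32/15.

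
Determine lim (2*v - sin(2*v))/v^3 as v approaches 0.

Direct substitution gives 0/0.
Apply L'Hôpital: lim (2 - 2*cos(2*v))/(3*v^2), still 0/0.
Apply L'Hôpital: lim (4*sin(2*v))/(6*v), still 0/0.
After 3 applications of L'Hôpital's rule the quotient is (8*cos(2*v))/(6); substituting v = 0 gives 4/3.

4/3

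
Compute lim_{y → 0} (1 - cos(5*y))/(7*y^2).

25/14

Substitution gives 0/0.
Use (1 − cos u)/u² → 1/2 with u = 5y: the limit is 5²/(2·7) = 25/14.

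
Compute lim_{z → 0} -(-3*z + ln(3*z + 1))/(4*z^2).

9/8

Direct substitution gives 0/0.
Apply L'Hôpital: lim (-3 + 3/(3*z + 1))/(-8*z), still 0/0.
After 2 applications of L'Hôpital's rule the quotient is (-9/(3*z + 1)^2)/(-8); substituting z = 0 gives 9/8.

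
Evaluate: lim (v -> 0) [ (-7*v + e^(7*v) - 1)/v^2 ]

49/2

Direct substitution gives 0/0.
Apply L'Hôpital: lim (7*e^(7*v) - 7)/(2*v), still 0/0.
After 2 applications of L'Hôpital's rule the quotient is (49*e^(7*v))/(2); substituting v = 0 gives 49/2.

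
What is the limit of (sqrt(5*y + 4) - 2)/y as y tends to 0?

A 0/0 form; rationalise with √(4 + 5y) + √4. This collapses the numerator to 5y, leaving 5/(√(4 + 5y) + √4) → 5/(2√4) = 5/4.

5/4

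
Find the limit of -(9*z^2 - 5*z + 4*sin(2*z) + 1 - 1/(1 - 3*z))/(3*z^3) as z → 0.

97/9

Substitution gives 0/0 (the numerator vanishes to order 3).
Expand each term to order z^3: the coefficient of z^3 in 4·sin(2z) is -16/3 and in −1/(1 - 3z) is -27.
Lower-order terms cancel with the polynomial part, so the numerator is (-97/3)·z^3 + o(z^3), and the limit is (-97/3)/(-3) = 97/9.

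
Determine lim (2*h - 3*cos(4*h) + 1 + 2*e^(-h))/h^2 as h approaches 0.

Substitution gives 0/0; apply L'Hôpital's rule 2 times.
After differentiating numerator and denominator 2 times the quotient is (48*cos(4*h) + 2*e^(-h))/(2); at h = 0 this is 25.

25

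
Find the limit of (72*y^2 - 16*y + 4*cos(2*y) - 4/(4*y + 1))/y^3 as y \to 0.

256

Substitution gives 0/0 (the numerator vanishes to order 3).
Expand each term to order y^3: the coefficient of y^3 in 4·cos(2y) is 0 and in -4·1/(1 + 4y) is 256.
Lower-order terms cancel with the polynomial part, so the numerator is (256)·y^3 + o(y^3), and the limit is (256)/(1) = 256.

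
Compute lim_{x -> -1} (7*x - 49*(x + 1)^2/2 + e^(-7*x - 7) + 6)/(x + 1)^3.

Direct substitution gives 0/0.
Apply L'Hôpital: lim (-49*x - 7*e^(-7*x - 7) - 42)/(3*(x + 1)^2), still 0/0.
Apply L'Hôpital: lim (49*e^(-7*x - 7) - 49)/(6*x + 6), still 0/0.
After 3 applications of L'Hôpital's rule the quotient is (-343*e^(-7*x - 7))/(6); substituting x = -1 gives -343/6.

-343/6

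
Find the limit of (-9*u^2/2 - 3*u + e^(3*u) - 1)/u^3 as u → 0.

9/2

Direct substitution gives 0/0.
Apply L'Hôpital: lim (-9*u + 3*e^(3*u) - 3)/(3*u^2), still 0/0.
Apply L'Hôpital: lim (9*e^(3*u) - 9)/(6*u), still 0/0.
After 3 applications of L'Hôpital's rule the quotient is (27*e^(3*u))/(6); substituting u = 0 gives 9/2.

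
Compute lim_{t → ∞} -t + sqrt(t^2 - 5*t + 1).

An ∞ − ∞ form. Rationalising with the conjugate, the difference becomes (-5t + 1) / (√(t^2 - 5*t + 1) + t).
For large t the denominator behaves like 2·t, so the quotient tends to -5/2 = -5/2.

-5/2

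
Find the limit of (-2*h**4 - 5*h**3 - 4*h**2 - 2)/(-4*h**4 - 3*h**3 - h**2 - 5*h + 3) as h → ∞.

Numerator and denominator both have degree 4.
Dividing every term by h^4, all lower-order terms vanish and the limit is the ratio of leading coefficients, -2/(-4) = 1/2.

1/2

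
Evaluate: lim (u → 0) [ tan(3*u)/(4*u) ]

Substitution gives 0/0.
Since tan(θ)/θ → 1 as θ → 0, tan(3u)/(3u) → 1 and the limit is 3/4.

3/4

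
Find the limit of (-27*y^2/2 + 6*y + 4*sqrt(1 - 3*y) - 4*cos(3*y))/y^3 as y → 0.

-27/4

Substitution gives 0/0 (the numerator vanishes to order 3).
Expand each term to order y^3: the coefficient of y^3 in -4·cos(3y) is 0 and in 4·√(1 - 3y) is -27/4.
Lower-order terms cancel with the polynomial part, so the numerator is (-27/4)·y^3 + o(y^3), and the limit is (-27/4)/(1) = -27/4.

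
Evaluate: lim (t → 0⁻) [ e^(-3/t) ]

∞

As t → 0⁻, -3/(t) → +∞, so e^(-3/(t)) → ∞.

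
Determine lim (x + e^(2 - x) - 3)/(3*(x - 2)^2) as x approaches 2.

Direct substitution gives 0/0.
Apply L'Hôpital: lim (1 - e^(2 - x))/(6*x - 12), still 0/0.
After 2 applications of L'Hôpital's rule the quotient is (e^(2 - x))/(6); substituting x = 2 gives 1/6.

1/6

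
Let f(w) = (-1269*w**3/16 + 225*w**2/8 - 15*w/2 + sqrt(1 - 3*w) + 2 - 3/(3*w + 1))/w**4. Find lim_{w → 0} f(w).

-31509/128

Substitution gives 0/0 (the numerator vanishes to order 4).
Expand each term to order w^4: the coefficient of w^4 in -3·1/(1 + 3w) is -243 and in √(1 - 3w) is -405/128.
Lower-order terms cancel with the polynomial part, so the numerator is (-31509/128)·w^4 + o(w^4), and the limit is (-31509/128)/(1) = -31509/128.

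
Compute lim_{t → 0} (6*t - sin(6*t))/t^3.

Direct substitution gives 0/0.
Apply L'Hôpital: lim (6 - 6*cos(6*t))/(3*t^2), still 0/0.
Apply L'Hôpital: lim (36*sin(6*t))/(6*t), still 0/0.
After 3 applications of L'Hôpital's rule the quotient is (216*cos(6*t))/(6); substituting t = 0 gives 36.

36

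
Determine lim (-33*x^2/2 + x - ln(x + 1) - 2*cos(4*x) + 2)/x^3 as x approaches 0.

Substitution gives 0/0; apply L'Hôpital's rule 3 times.
After differentiating numerator and denominator 3 times the quotient is (-128*sin(4*x) - 2/(x + 1)^3)/(6); at x = 0 this is -1/3.

-1/3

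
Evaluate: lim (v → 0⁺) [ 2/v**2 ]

∞

As v → 0⁺, (v) → 0⁺, so (v)^2 → 0⁺ and 2/(v)^2 → ∞.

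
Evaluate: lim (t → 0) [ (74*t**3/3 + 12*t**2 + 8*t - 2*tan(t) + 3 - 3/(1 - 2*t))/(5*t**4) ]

-48/5

Substitution gives 0/0; apply L'Hôpital's rule 4 times.
After differentiating numerator and denominator 4 times the quotient is (16*tan(t)/cos(t)^2 - 48*tan(t)/cos(t)^4 + 1152/(2*t - 1)^5)/(120); at t = 0 this is -48/5.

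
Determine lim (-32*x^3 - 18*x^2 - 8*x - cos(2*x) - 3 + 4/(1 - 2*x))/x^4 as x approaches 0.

190/3

Substitution gives 0/0 (the numerator vanishes to order 4).
Expand each term to order x^4: the coefficient of x^4 in 4·1/(1 - 2x) is 64 and in −cos(2x) is -2/3.
Lower-order terms cancel with the polynomial part, so the numerator is (190/3)·x^4 + o(x^4), and the limit is (190/3)/(1) = 190/3.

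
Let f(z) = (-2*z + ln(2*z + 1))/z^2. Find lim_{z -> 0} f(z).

Direct substitution gives 0/0.
Apply L'Hôpital: lim (-2 + 2/(2*z + 1))/(2*z), still 0/0.
After 2 applications of L'Hôpital's rule the quotient is (-4/(2*z + 1)^2)/(2); substituting z = 0 gives -2.

-2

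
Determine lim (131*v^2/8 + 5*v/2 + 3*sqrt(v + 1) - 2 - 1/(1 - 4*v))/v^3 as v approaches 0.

Substitution gives 0/0 (the numerator vanishes to order 3).
Expand each term to order v^3: the coefficient of v^3 in 3·√(1 + v) is 3/16 and in −1/(1 - 4v) is -64.
Lower-order terms cancel with the polynomial part, so the numerator is (-1021/16)·v^3 + o(v^3), and the limit is (-1021/16)/(1) = -1021/16.

-1021/16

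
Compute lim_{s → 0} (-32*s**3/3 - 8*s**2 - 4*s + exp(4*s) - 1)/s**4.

Direct substitution gives 0/0.
Apply L'Hôpital: lim (-32*s^2 - 16*s + 4*e^(4*s) - 4)/(4*s^3), still 0/0.
Apply L'Hôpital: lim (-64*s + 16*e^(4*s) - 16)/(12*s^2), still 0/0.
Apply L'Hôpital: lim (64*e^(4*s) - 64)/(24*s), still 0/0.
After 4 applications of L'Hôpital's rule the quotient is (256*e^(4*s))/(24); substituting s = 0 gives 32/3.

32/3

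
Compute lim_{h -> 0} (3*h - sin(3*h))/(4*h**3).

9/8

Direct substitution gives 0/0.
Apply L'Hôpital: lim (3 - 3*cos(3*h))/(12*h^2), still 0/0.
Apply L'Hôpital: lim (9*sin(3*h))/(24*h), still 0/0.
After 3 applications of L'Hôpital's rule the quotient is (27*cos(3*h))/(24); substituting h = 0 gives 9/8.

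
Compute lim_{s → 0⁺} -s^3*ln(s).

This is a 0·(−∞) form. Rewrite as -1·ln(s) / s^(−3) and apply L'Hôpital:
the derivative quotient is -1·(1/s) / (−3·s^(−4)) = (1/3)·s^3 → 0.

0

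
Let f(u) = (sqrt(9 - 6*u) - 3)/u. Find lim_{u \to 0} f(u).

-1

Substitution gives 0/0. Multiply numerator and denominator by the conjugate √(9 - 6u) + √9.
The numerator becomes (9 - 6u) − 9 = -6u, so the expression simplifies to -6/(√(9 - 6u) + √9).
Letting u → 0 gives -6/(2√9) = -1.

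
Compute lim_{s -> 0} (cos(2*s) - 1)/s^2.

-2

Direct substitution gives 0/0.
Apply L'Hôpital: lim (-2*sin(2*s))/(2*s), still 0/0.
After 2 applications of L'Hôpital's rule the quotient is (-4*cos(2*s))/(2); substituting s = 0 gives -2.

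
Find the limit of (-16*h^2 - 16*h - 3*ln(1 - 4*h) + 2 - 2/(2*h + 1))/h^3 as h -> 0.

Substitution gives 0/0; apply L'Hôpital's rule 3 times.
After differentiating numerator and denominator 3 times the quotient is (-384/(4*h - 1)^3 + 96/(2*h + 1)^4)/(6); at h = 0 this is 80.

80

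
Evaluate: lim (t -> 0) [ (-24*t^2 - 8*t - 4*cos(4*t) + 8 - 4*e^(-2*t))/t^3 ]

16/3

Substitution gives 0/0; apply L'Hôpital's rule 3 times.
After differentiating numerator and denominator 3 times the quotient is (-256*sin(4*t) + 32*e^(-2*t))/(6); at t = 0 this is 16/3.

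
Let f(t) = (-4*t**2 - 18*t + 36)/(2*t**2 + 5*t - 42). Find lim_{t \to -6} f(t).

-30/19

Direct substitution gives 0/0, so factor. Both numerator and denominator have (t + 6) as a factor.
After cancelling, the expression reduces to (6 - 4*t)/(2*t - 7).
Substituting t = -6 gives -30/19.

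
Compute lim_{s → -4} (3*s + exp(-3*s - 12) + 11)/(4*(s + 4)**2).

Direct substitution gives 0/0.
Apply L'Hôpital: lim (3 - 3*e^(-3*s - 12))/(8*s + 32), still 0/0.
After 2 applications of L'Hôpital's rule the quotient is (9*e^(-3*s - 12))/(8); substituting s = -4 gives 9/8.

9/8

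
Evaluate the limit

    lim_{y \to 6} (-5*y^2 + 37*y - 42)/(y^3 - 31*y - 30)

-23/77

Since y = 6 makes numerator and denominator zero, (y - 6) divides both.
Cancelling it gives (7 - 5*y)/(y^2 + 6*y + 5); now plug in y = 6 to get -23/77.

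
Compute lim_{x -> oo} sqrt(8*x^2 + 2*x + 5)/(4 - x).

-2*√(2)

For large |x|, √(8*x^2 + 2*x + 5) ≈ √8·|x| and the denominator ≈ -x.
Since x → +∞, |x| = x, giving √8/(-1) = -2*√(2).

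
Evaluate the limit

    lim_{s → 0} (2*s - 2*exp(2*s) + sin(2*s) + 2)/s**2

-4

Substitution gives 0/0; apply L'Hôpital's rule 2 times.
After differentiating numerator and denominator 2 times the quotient is (-8*e^(2*s) - 4*sin(2*s))/(2); at s = 0 this is -4.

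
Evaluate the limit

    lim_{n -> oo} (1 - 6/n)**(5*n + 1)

The base → 1 and the exponent → ∞: a 1^∞ form.
Take logarithms: (5n + 1)·ln(1 - 6/n). Since ln(1+u) ~ u for small u, this behaves like (5n)·(-6/n) → -30.
So the limit is e^(-30).

e^(-30)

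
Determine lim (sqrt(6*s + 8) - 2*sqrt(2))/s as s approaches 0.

3*√(2)/4

A 0/0 form; rationalise with √(8 + 6s) + √8. This collapses the numerator to 6s, leaving 6/(√(8 + 6s) + √8) → 6/(2√8) = 3*√(2)/4.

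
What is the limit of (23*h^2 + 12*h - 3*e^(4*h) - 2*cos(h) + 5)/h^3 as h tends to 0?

Substitution gives 0/0; apply L'Hôpital's rule 3 times.
After differentiating numerator and denominator 3 times the quotient is (-192*e^(4*h) - 2*sin(h))/(6); at h = 0 this is -32.

-32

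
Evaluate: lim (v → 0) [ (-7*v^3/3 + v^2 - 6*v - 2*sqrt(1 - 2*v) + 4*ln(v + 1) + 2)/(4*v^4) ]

Substitution gives 0/0 (the numerator vanishes to order 4).
Expand each term to order v^4: the coefficient of v^4 in 4·ln(1 + v) is -1 and in -2·√(1 - 2v) is 5/4.
Lower-order terms cancel with the polynomial part, so the numerator is (1/4)·v^4 + o(v^4), and the limit is (1/4)/(4) = 1/16.

1/16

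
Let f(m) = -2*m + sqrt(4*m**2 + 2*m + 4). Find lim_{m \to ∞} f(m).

This has the form ∞ − ∞. Multiply and divide by the conjugate √(4*m^2 + 2*m + 4) + 2m.
That gives (2m + 4) / (√(4*m^2 + 2*m + 4) + 2m).
Divide numerator and denominator by m: the limit is 2/(2·2) = 1/2.

1/2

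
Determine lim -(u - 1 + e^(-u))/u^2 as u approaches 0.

-1/2

Direct substitution gives 0/0.
Apply L'Hôpital: lim (1 - e^(-u))/(-2*u), still 0/0.
After 2 applications of L'Hôpital's rule the quotient is (e^(-u))/(-2); substituting u = 0 gives -1/2.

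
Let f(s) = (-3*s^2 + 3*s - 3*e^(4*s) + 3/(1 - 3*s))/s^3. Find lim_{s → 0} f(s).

Substitution gives 0/0; apply L'Hôpital's rule 3 times.
After differentiating numerator and denominator 3 times the quotient is (-192*e^(4*s) + 486/(3*s - 1)^4)/(6); at s = 0 this is 49.

49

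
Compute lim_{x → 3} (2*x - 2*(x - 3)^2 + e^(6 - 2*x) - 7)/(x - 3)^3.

-4/3

Direct substitution gives 0/0.
Apply L'Hôpital: lim (-4*x - 2*e^(6 - 2*x) + 14)/(3*(x - 3)^2), still 0/0.
Apply L'Hôpital: lim (4*e^(6 - 2*x) - 4)/(6*x - 18), still 0/0.
After 3 applications of L'Hôpital's rule the quotient is (-8*e^(6 - 2*x))/(6); substituting x = 3 gives -4/3.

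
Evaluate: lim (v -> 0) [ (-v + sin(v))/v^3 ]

Direct substitution gives 0/0.
Apply L'Hôpital: lim (cos(v) - 1)/(3*v^2), still 0/0.
Apply L'Hôpital: lim (-sin(v))/(6*v), still 0/0.
After 3 applications of L'Hôpital's rule the quotient is (-cos(v))/(6); substituting v = 0 gives -1/6.

-1/6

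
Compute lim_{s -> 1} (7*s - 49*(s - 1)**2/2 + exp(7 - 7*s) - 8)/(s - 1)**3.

Direct substitution gives 0/0.
Apply L'Hôpital: lim (-49*s - 7*e^(7 - 7*s) + 56)/(3*(s - 1)^2), still 0/0.
Apply L'Hôpital: lim (49*e^(7 - 7*s) - 49)/(6*s - 6), still 0/0.
After 3 applications of L'Hôpital's rule the quotient is (-343*e^(7 - 7*s))/(6); substituting s = 1 gives -343/6.

-343/6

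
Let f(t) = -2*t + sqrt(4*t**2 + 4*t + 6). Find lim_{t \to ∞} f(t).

This has the form ∞ − ∞. Multiply and divide by the conjugate √(4*t^2 + 4*t + 6) + 2t.
That gives (4t + 6) / (√(4*t^2 + 4*t + 6) + 2t).
Divide numerator and denominator by t: the limit is 4/(2·2) = 1.

1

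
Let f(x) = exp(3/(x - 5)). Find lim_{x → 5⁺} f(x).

As x → 5⁺, 3/(x - 5) → +∞, so e^(3/(x - 5)) → ∞.

∞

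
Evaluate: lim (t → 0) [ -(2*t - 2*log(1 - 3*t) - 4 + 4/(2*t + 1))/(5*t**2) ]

-5

Substitution gives 0/0 (the numerator vanishes to order 2).
Expand each term to order t^2: the coefficient of t^2 in -2·ln(1 - 3t) is 9 and in 4·1/(1 + 2t) is 16.
Lower-order terms cancel with the polynomial part, so the numerator is (25)·t^2 + o(t^2), and the limit is (25)/(-5) = -5.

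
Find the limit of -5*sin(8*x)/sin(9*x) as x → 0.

Substitution gives 0/0.
Divide numerator and denominator by x: sin(8x)/x → 8 and sin(9x)/x → 9, so the limit is -5·8/9 = -40/9.

-40/9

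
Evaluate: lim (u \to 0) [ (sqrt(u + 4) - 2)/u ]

A 0/0 form; rationalise with √(4 + u) + √4. This collapses the numerator to u, leaving 1/(√(4 + u) + √4) → 1/(2√4) = 1/4.

1/4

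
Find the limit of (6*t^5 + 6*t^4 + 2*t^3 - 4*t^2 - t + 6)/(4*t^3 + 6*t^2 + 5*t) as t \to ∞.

The numerator has higher degree (5 > 3); the quotient behaves like (6/(4))·t^2 for large |t|.
As t → +∞ this diverges to ∞.

∞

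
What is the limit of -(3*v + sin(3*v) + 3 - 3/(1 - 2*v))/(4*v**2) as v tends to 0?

Substitution gives 0/0; apply L'Hôpital's rule 2 times.
After differentiating numerator and denominator 2 times the quotient is (-9*sin(3*v) + 24/(2*v - 1)^3)/(-8); at v = 0 this is 3.

3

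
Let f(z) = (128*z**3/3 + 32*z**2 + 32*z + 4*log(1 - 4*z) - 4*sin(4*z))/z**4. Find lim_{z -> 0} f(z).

Substitution gives 0/0 (the numerator vanishes to order 4).
Expand each term to order z^4: the coefficient of z^4 in -4·sin(4z) is 0 and in 4·ln(1 - 4z) is -256.
Lower-order terms cancel with the polynomial part, so the numerator is (-256)·z^4 + o(z^4), and the limit is (-256)/(1) = -256.

-256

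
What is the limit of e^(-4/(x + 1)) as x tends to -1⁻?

As x → -1⁻, -4/(x + 1) → +∞, so e^(-4/(x + 1)) → ∞.

∞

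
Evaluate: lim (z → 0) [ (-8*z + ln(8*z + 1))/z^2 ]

-32

Direct substitution gives 0/0.
Apply L'Hôpital: lim (-8 + 8/(8*z + 1))/(2*z), still 0/0.
After 2 applications of L'Hôpital's rule the quotient is (-64/(8*z + 1)^2)/(2); substituting z = 0 gives -32.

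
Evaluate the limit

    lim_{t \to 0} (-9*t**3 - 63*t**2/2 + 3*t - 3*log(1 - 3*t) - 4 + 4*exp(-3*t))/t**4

297/4

Substitution gives 0/0; apply L'Hôpital's rule 4 times.
After differentiating numerator and denominator 4 times the quotient is (324*e^(-3*t) + 1458/(3*t - 1)^4)/(24); at t = 0 this is 297/4.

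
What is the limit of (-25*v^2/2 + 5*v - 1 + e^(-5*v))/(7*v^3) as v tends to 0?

Direct substitution gives 0/0.
Apply L'Hôpital: lim (-25*v + 5 - 5*e^(-5*v))/(21*v^2), still 0/0.
Apply L'Hôpital: lim (-25 + 25*e^(-5*v))/(42*v), still 0/0.
After 3 applications of L'Hôpital's rule the quotient is (-125*e^(-5*v))/(42); substituting v = 0 gives -125/42.

-125/42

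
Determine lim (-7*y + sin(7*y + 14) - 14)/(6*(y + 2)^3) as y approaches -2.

Direct substitution gives 0/0.
Apply L'Hôpital: lim (7*cos(7*y + 14) - 7)/(18*(y + 2)^2), still 0/0.
Apply L'Hôpital: lim (-49*sin(7*y + 14))/(36*y + 72), still 0/0.
After 3 applications of L'Hôpital's rule the quotient is (-343*cos(7*y + 14))/(36); substituting y = -2 gives -343/36.

-343/36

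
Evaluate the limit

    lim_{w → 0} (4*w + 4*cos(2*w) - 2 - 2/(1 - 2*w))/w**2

Substitution gives 0/0; apply L'Hôpital's rule 2 times.
After differentiating numerator and denominator 2 times the quotient is (-16*cos(2*w) + 16/(2*w - 1)^3)/(2); at w = 0 this is -16.

-16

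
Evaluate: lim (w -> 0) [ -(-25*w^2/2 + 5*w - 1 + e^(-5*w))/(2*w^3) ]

125/12

Direct substitution gives 0/0.
Apply L'Hôpital: lim (-25*w + 5 - 5*e^(-5*w))/(-6*w^2), still 0/0.
Apply L'Hôpital: lim (-25 + 25*e^(-5*w))/(-12*w), still 0/0.
After 3 applications of L'Hôpital's rule the quotient is (-125*e^(-5*w))/(-12); substituting w = 0 gives 125/12.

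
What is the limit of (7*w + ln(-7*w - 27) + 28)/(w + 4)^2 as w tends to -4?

Direct substitution gives 0/0.
Apply L'Hôpital: lim (7 - 7/(-7*w - 27))/(2*w + 8), still 0/0.
After 2 applications of L'Hôpital's rule the quotient is (-49/(-7*w - 27)^2)/(2); substituting w = -4 gives -49/2.

-49/2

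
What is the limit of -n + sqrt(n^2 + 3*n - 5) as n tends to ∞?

An ∞ − ∞ form. Rationalising with the conjugate, the difference becomes (3n - 5) / (√(n^2 + 3*n - 5) + n).
For large n the denominator behaves like 2·n, so the quotient tends to 3/2 = 3/2.

3/2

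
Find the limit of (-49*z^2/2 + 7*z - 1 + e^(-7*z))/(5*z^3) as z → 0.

-343/30

Direct substitution gives 0/0.
Apply L'Hôpital: lim (-49*z + 7 - 7*e^(-7*z))/(15*z^2), still 0/0.
Apply L'Hôpital: lim (-49 + 49*e^(-7*z))/(30*z), still 0/0.
After 3 applications of L'Hôpital's rule the quotient is (-343*e^(-7*z))/(30); substituting z = 0 gives -343/30.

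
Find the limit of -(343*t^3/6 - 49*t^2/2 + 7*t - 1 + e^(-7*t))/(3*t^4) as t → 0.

-2401/72

Direct substitution gives 0/0.
Apply L'Hôpital: lim (343*t^2/2 - 49*t + 7 - 7*e^(-7*t))/(-12*t^3), still 0/0.
Apply L'Hôpital: lim (343*t - 49 + 49*e^(-7*t))/(-36*t^2), still 0/0.
Apply L'Hôpital: lim (343 - 343*e^(-7*t))/(-72*t), still 0/0.
After 4 applications of L'Hôpital's rule the quotient is (2401*e^(-7*t))/(-72); substituting t = 0 gives -2401/72.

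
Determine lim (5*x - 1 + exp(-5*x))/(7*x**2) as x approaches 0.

Direct substitution gives 0/0.
Apply L'Hôpital: lim (5 - 5*e^(-5*x))/(14*x), still 0/0.
After 2 applications of L'Hôpital's rule the quotient is (25*e^(-5*x))/(14); substituting x = 0 gives 25/14.

25/14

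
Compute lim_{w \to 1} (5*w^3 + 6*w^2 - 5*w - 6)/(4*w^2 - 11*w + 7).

Since w = 1 makes numerator and denominator zero, (w - 1) divides both.
Cancelling it gives (5*w^2 + 11*w + 6)/(4*w - 7); now plug in w = 1 to get -22/3.

-22/3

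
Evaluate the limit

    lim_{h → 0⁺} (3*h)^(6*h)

Base → 0⁺ and exponent → 0⁺: a 0^0 form.
Take logs: 6h·ln(3h). This is 0·(−∞); rewriting as ln(3h)/(1/(6h)) and applying L'Hôpital gives 0.
Hence the limit is e^0 = 1.

1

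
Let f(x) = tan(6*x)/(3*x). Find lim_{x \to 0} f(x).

Substitution gives 0/0.
Since tan(u)/u → 1 as u → 0, tan(6x)/(6x) → 1 and the limit is 6/3 = 2.

2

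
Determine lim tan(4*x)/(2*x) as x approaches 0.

2

Substitution gives 0/0.
Since tan(u)/u → 1 as u → 0, tan(4x)/(4x) → 1 and the limit is 4/2 = 2.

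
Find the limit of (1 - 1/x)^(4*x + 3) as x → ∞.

e^(-4)

Write it as [(1 - 1/x)^x]^(4) · (1 - 1/x)^(3). The bracketed term tends to e^(-1) and the second factor to 1, so the limit is e^(-4).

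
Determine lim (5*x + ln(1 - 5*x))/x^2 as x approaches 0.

-25/2

Direct substitution gives 0/0.
Apply L'Hôpital: lim (5 - 5/(1 - 5*x))/(2*x), still 0/0.
After 2 applications of L'Hôpital's rule the quotient is (-25/(1 - 5*x)^2)/(2); substituting x = 0 gives -25/2.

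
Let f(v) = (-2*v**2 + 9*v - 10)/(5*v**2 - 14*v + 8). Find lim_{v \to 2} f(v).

1/6

Direct substitution gives 0/0, so factor. Both numerator and denominator have (v - 2) as a factor.
After cancelling, the expression reduces to (5 - 2*v)/(5*v - 4).
Substituting v = 2 gives 1/6.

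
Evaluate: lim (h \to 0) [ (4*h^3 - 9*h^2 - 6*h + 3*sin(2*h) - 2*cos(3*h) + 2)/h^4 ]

Substitution gives 0/0; apply L'Hôpital's rule 4 times.
After differentiating numerator and denominator 4 times the quotient is (48*sin(2*h) - 162*cos(3*h))/(24); at h = 0 this is -27/4.

-27/4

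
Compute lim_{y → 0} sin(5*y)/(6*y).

5/6

Substitution gives 0/0.
Write it as (5/6)·sin(5y)/(5y); since sin(u)/u → 1, the limit is 5/6.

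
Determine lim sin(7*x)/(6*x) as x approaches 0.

Substitution gives 0/0.
Write it as (7/6)·sin(7x)/(7x); since sin(u)/u → 1, the limit is 7/6.

7/6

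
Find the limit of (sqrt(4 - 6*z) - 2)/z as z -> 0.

A 0/0 form; rationalise with √(4 - 6z) + √4. This collapses the numerator to -6z, leaving -6/(√(4 - 6z) + √4) → -6/(2√4) = -3/2.

-3/2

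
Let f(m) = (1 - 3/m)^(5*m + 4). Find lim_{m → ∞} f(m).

The base → 1 and the exponent → ∞: a 1^∞ form.
Take logarithms: (5m + 4)·ln(1 - 3/m). Since ln(1+u) ~ u for small u, this behaves like (5m)·(-3/m) → -15.
So the limit is e^(-15).

e^(-15)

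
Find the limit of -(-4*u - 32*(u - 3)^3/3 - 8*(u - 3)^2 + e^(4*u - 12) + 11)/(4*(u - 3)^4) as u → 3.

-8/3

Direct substitution gives 0/0.
Apply L'Hôpital: lim (-16*u - 32*(u - 3)^2 + 4*e^(4*u - 12) + 44)/(-16*(u - 3)^3), still 0/0.
Apply L'Hôpital: lim (-64*u + 16*e^(4*u - 12) + 176)/(-48*(u - 3)^2), still 0/0.
Apply L'Hôpital: lim (64*e^(4*u - 12) - 64)/(288 - 96*u), still 0/0.
After 4 applications of L'Hôpital's rule the quotient is (256*e^(4*u - 12))/(-96); substituting u = 3 gives -8/3.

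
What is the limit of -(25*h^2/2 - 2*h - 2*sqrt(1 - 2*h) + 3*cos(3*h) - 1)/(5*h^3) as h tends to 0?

Substitution gives 0/0 (the numerator vanishes to order 3).
Expand each term to order h^3: the coefficient of h^3 in -2·√(1 - 2h) is 1 and in 3·cos(3h) is 0.
Lower-order terms cancel with the polynomial part, so the numerator is (1)·h^3 + o(h^3), and the limit is (1)/(-5) = -1/5.

-1/5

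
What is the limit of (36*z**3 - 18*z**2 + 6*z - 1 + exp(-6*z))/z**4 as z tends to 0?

54

Direct substitution gives 0/0.
Apply L'Hôpital: lim (108*z^2 - 36*z + 6 - 6*e^(-6*z))/(4*z^3), still 0/0.
Apply L'Hôpital: lim (216*z - 36 + 36*e^(-6*z))/(12*z^2), still 0/0.
Apply L'Hôpital: lim (216 - 216*e^(-6*z))/(24*z), still 0/0.
After 4 applications of L'Hôpital's rule the quotient is (1296*e^(-6*z))/(24); substituting z = 0 gives 54.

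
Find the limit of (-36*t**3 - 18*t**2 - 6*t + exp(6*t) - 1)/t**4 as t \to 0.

Direct substitution gives 0/0.
Apply L'Hôpital: lim (-108*t^2 - 36*t + 6*e^(6*t) - 6)/(4*t^3), still 0/0.
Apply L'Hôpital: lim (-216*t + 36*e^(6*t) - 36)/(12*t^2), still 0/0.
Apply L'Hôpital: lim (216*e^(6*t) - 216)/(24*t), still 0/0.
After 4 applications of L'Hôpital's rule the quotient is (1296*e^(6*t))/(24); substituting t = 0 gives 54.

54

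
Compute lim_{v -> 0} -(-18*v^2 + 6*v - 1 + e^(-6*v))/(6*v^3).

Direct substitution gives 0/0.
Apply L'Hôpital: lim (-36*v + 6 - 6*e^(-6*v))/(-18*v^2), still 0/0.
Apply L'Hôpital: lim (-36 + 36*e^(-6*v))/(-36*v), still 0/0.
After 3 applications of L'Hôpital's rule the quotient is (-216*e^(-6*v))/(-36); substituting v = 0 gives 6.

6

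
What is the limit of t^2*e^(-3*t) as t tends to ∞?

0

Write as t^2/e^{3t}, an ∞/∞ form.
Exponential growth dominates any polynomial, so repeated L'Hôpital (or the standard result) gives 0.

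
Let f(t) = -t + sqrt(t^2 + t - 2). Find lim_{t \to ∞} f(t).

1/2

This has the form ∞ − ∞. Multiply and divide by the conjugate √(t^2 + t - 2) + t.
That gives (t - 2) / (√(t^2 + t - 2) + t).
Divide numerator and denominator by t: the limit is 1/(2·1) = 1/2.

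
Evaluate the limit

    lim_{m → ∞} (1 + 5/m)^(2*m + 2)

Let L be the limit and take ln: ln L = lim (2m + 2)·ln(1 + 5/m) = lim (2m + 2)·(5/m + O(1/m²)) = 10.
Hence L = e^(10).

e^(10)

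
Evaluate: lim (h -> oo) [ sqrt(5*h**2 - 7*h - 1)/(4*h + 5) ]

√(5)/4

For large |h|, √(5*h^2 - 7*h - 1) ≈ √5·|h| and the denominator ≈ 4h.
Since h → +∞, |h| = h, giving √5/(4) = √(5)/4.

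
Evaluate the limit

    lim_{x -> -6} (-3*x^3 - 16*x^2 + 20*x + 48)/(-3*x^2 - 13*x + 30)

-112/23

Direct substitution gives 0/0, so factor. Both numerator and denominator have (x + 6) as a factor.
After cancelling, the expression reduces to (-3*x^2 + 2*x + 8)/(5 - 3*x).
Substituting x = -6 gives -112/23.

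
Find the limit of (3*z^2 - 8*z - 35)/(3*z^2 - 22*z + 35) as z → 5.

11/4

Direct substitution gives 0/0, so factor. Both numerator and denominator have (z - 5) as a factor.
After cancelling, the expression reduces to (3*z + 7)/(3*z - 7).
Substituting z = 5 gives 11/4.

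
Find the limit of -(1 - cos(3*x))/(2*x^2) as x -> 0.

Substitution gives 0/0.
Use (1 − cos u)/u² → 1/2 with u = 3x: the limit is 3²/(2·(-2)) = -9/4.

-9/4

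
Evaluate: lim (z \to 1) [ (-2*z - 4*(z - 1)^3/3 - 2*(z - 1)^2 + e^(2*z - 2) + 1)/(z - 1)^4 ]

Direct substitution gives 0/0.
Apply L'Hôpital: lim (-4*z - 4*(z - 1)^2 + 2*e^(2*z - 2) + 2)/(4*(z - 1)^3), still 0/0.
Apply L'Hôpital: lim (-8*z + 4*e^(2*z - 2) + 4)/(12*(z - 1)^2), still 0/0.
Apply L'Hôpital: lim (8*e^(2*z - 2) - 8)/(24*z - 24), still 0/0.
After 4 applications of L'Hôpital's rule the quotient is (16*e^(2*z - 2))/(24); substituting z = 1 gives 2/3.

2/3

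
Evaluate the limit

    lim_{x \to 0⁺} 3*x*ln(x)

0

This is a 0·(−∞) form. Rewrite as 3·ln(x) / x^(−1) and apply L'Hôpital:
the derivative quotient is 3·(1/x) / (−1·x^(−2)) = (-3/1)·x^1 → 0.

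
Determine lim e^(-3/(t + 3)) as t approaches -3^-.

∞

As t → -3⁻, -3/(t + 3) → +∞, so e^(-3/(t + 3)) → ∞.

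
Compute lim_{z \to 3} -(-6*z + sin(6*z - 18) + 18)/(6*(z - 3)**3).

Direct substitution gives 0/0.
Apply L'Hôpital: lim (6*cos(6*z - 18) - 6)/(-18*(z - 3)^2), still 0/0.
Apply L'Hôpital: lim (-36*sin(6*z - 18))/(108 - 36*z), still 0/0.
After 3 applications of L'Hôpital's rule the quotient is (-216*cos(6*z - 18))/(-36); substituting z = 3 gives 6.

6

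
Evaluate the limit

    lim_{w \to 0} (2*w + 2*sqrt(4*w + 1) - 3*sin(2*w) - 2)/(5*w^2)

-4/5

Substitution gives 0/0 (the numerator vanishes to order 2).
Expand each term to order w^2: the coefficient of w^2 in 2·√(1 + 4w) is -4 and in -3·sin(2w) is 0.
Lower-order terms cancel with the polynomial part, so the numerator is (-4)·w^2 + o(w^2), and the limit is (-4)/(5) = -4/5.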